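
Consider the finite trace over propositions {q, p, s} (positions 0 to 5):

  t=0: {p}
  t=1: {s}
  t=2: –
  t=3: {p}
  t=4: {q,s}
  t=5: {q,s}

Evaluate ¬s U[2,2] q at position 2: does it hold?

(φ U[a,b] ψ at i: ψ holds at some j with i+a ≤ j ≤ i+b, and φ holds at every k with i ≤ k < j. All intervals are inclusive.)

Holds

Need some j in [4,4] with q, and ¬s at every k in [2,j-1].
  j=4: q holds; ¬s holds at every k in [2,3] → satisfied.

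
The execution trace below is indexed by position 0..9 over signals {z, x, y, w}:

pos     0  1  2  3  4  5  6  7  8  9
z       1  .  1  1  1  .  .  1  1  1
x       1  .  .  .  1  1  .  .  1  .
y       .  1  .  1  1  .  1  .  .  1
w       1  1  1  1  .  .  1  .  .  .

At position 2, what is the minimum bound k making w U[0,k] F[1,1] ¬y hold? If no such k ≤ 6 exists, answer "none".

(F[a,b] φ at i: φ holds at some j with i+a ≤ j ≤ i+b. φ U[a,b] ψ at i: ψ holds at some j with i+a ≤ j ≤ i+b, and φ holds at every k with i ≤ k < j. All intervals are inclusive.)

2

Need earliest j ≥ 2 with F[1,1] ¬y, and w at every k in [2,j-1].
  j=2: rhs fails.
  j=3: rhs fails.
  j=4: rhs holds; lhs holds on [2,3]. k = 2.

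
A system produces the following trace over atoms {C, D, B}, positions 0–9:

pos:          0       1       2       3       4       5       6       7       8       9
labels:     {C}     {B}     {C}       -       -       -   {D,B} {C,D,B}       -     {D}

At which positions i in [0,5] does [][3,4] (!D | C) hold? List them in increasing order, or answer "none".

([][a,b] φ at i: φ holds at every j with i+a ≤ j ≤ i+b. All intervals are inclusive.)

0, 1, 4

Evaluate at each i in [0,5]:
  i=0: ✓ (all of [3,4])
  i=1: ✓ (all of [4,5])
  i=2: ✗ (fails at j=6)
  i=3: ✗ (fails at j=6)
  i=4: ✓ (all of [7,8])
  i=5: ✗ (fails at j=9)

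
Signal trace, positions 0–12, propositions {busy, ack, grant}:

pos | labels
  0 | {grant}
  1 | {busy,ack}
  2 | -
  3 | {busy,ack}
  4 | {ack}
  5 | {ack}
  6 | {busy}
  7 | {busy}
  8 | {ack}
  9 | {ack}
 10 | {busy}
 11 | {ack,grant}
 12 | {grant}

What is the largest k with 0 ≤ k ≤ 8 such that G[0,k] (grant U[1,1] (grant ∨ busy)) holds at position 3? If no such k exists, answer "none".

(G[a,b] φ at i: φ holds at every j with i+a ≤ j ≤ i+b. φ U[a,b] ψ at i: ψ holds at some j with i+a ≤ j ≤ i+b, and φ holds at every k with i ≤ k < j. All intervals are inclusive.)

none

(grant U[1,1] (grant ∨ busy)) must hold from j=3 onward; find where it first fails.
  j=3: fails → no k works.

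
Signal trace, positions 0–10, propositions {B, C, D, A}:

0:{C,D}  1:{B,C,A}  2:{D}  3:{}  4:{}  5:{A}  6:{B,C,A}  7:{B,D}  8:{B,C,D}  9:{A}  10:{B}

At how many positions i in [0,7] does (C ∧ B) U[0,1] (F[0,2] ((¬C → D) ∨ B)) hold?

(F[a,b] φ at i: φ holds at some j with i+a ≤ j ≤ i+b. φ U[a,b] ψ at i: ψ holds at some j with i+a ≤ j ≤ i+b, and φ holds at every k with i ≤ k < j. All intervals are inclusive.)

7

Evaluate at each i in [0,7]:
  i=0: ✓ (rhs at j=0)
  i=1: ✓ (rhs at j=1)
  i=2: ✓ (rhs at j=2)
  i=3: ✗ (lhs fails at k=3 before rhs at j=4)
  i=4: ✓ (rhs at j=4)
  i=5: ✓ (rhs at j=5)
  i=6: ✓ (rhs at j=6)
  i=7: ✓ (rhs at j=7)
Positions where it holds: {0, 1, 2, 4, 5, 6, 7} → 7.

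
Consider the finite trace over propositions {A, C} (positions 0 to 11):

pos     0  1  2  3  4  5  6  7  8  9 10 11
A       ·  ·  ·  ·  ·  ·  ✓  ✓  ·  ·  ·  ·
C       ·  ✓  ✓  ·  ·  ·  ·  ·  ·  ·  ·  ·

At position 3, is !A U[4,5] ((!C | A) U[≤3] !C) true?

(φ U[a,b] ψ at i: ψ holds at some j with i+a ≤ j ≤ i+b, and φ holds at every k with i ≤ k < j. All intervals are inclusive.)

Does not hold

Need some j in [7,8] with ((!C | A) U[≤3] !C), and !A at every k in [3,j-1].
  j=7: ((!C | A) U[≤3] !C) holds, but !A fails at k=6 → not this j.
  j=8: ((!C | A) U[≤3] !C) holds, but !A fails at k=6 → not this j.
No j in the window works → until fails.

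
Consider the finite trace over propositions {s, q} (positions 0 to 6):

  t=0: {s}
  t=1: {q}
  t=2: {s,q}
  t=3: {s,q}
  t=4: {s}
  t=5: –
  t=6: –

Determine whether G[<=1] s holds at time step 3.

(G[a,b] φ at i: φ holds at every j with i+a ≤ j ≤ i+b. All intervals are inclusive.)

Check s at every j in [3,4]:
  j=3: true
  j=4: true
All positions satisfy it → formula holds.

Holds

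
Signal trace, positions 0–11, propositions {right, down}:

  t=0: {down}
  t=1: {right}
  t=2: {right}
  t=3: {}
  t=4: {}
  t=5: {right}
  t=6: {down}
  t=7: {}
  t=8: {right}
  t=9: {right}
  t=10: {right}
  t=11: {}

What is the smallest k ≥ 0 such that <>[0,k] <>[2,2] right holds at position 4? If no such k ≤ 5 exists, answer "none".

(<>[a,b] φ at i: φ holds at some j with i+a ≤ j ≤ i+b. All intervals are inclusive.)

Scan j = 4,5,… for <>[2,2] right:
  j=4: fails
  j=5: fails
  j=6: holds
First hit at j=6, so smallest k = 6-4 = 2.

2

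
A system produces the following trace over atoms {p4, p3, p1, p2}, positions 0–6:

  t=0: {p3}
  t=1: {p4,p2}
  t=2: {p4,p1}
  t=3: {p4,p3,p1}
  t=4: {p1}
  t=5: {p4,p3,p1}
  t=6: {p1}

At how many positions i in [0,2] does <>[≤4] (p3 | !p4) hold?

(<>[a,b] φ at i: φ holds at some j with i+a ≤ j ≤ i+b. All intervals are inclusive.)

Evaluate at each i in [0,2]:
  i=0: ✓ (witness j=0)
  i=1: ✓ (witness j=3)
  i=2: ✓ (witness j=3)
Positions where it holds: {0, 1, 2} → 3.

3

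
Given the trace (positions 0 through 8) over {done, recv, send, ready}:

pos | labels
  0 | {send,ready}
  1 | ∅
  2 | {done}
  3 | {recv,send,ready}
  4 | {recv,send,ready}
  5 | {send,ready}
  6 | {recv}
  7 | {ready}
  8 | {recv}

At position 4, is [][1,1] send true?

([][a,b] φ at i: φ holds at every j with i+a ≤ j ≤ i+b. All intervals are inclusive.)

Holds

Check send at every j in [5,5]:
  j=5: true
All positions satisfy it → formula holds.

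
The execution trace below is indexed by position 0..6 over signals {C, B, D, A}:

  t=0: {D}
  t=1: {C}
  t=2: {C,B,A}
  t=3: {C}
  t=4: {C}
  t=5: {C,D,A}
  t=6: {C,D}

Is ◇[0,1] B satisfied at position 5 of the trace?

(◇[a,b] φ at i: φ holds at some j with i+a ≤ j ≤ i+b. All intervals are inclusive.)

Check B at each j in [5,6]:
  j=5: false
  j=6: false
No position in the window satisfies it → formula fails.

False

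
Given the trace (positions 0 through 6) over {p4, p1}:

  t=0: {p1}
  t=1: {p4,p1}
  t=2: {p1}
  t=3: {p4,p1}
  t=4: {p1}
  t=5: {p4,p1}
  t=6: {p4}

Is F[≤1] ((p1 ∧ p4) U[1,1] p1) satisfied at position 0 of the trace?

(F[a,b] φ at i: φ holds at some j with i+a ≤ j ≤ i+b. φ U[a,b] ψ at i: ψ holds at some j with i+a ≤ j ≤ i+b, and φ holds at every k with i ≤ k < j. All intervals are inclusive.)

Yes

Check ((p1 ∧ p4) U[1,1] p1) at each j in [0,1]:
  j=0: fails
  j=1: holds
Found at j=1 → formula holds.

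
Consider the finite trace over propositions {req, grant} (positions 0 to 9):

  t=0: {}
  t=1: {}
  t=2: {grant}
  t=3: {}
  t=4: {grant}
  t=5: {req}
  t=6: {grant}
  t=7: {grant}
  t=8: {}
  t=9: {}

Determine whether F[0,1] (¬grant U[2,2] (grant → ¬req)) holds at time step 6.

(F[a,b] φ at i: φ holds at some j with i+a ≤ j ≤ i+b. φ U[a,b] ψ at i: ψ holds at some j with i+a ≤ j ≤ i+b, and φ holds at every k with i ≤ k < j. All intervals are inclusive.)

Check (¬grant U[2,2] (grant → ¬req)) at each j in [6,7]:
  j=6: fails
  j=7: fails
No position in the window satisfies it → formula fails.

Does not hold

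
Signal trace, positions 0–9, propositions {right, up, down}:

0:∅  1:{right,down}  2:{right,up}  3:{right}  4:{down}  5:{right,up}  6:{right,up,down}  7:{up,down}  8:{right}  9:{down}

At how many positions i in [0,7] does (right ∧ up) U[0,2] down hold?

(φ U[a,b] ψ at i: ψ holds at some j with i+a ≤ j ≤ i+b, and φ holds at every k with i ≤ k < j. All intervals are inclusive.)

5

Evaluate at each i in [0,7]:
  i=0: ✗ (lhs fails at k=0 before rhs at j=1)
  i=1: ✓ (rhs at j=1)
  i=2: ✗ (lhs fails at k=3 before rhs at j=4)
  i=3: ✗ (lhs fails at k=3 before rhs at j=4)
  i=4: ✓ (rhs at j=4)
  i=5: ✓ (rhs at j=6; lhs holds on [5,5])
  i=6: ✓ (rhs at j=6)
  i=7: ✓ (rhs at j=7)
Positions where it holds: {1, 4, 5, 6, 7} → 5.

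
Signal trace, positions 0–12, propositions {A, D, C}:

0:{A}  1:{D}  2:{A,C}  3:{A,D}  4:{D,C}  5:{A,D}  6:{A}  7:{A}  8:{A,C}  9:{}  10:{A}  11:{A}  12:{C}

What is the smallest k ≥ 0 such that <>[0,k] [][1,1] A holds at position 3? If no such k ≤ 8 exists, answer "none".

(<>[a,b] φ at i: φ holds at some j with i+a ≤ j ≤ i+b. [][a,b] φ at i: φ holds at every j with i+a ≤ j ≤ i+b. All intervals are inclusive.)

1

Scan j = 3,4,… for [][1,1] A:
  j=3: fails
  j=4: holds
First hit at j=4, so smallest k = 4-3 = 1.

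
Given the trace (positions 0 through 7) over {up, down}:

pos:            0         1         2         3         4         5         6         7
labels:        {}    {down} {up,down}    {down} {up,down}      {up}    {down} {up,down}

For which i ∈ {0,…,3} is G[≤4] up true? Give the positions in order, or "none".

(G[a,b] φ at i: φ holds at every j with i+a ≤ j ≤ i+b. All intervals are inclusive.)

none

Evaluate at each i in [0,3]:
  i=0: ✗ (fails at j=0)
  i=1: ✗ (fails at j=1)
  i=2: ✗ (fails at j=3)
  i=3: ✗ (fails at j=3)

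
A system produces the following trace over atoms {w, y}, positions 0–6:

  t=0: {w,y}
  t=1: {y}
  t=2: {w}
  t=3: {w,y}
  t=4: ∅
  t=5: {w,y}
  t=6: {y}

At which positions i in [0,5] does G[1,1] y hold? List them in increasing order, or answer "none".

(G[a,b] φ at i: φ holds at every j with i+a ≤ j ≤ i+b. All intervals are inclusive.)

0, 2, 4, 5

Evaluate at each i in [0,5]:
  i=0: ✓ (all of [1,1])
  i=1: ✗ (fails at j=2)
  i=2: ✓ (all of [3,3])
  i=3: ✗ (fails at j=4)
  i=4: ✓ (all of [5,5])
  i=5: ✓ (all of [6,6])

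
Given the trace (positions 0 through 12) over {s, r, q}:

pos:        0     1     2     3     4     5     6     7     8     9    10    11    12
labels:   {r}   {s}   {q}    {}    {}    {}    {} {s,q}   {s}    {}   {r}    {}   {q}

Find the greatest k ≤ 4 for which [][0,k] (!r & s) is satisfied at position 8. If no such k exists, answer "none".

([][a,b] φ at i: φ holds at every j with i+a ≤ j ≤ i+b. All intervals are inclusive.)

(!r & s) must hold from j=8 onward; find where it first fails.
  j=8: holds
  j=9: fails
Holds on [8,8], so largest k = 0.

0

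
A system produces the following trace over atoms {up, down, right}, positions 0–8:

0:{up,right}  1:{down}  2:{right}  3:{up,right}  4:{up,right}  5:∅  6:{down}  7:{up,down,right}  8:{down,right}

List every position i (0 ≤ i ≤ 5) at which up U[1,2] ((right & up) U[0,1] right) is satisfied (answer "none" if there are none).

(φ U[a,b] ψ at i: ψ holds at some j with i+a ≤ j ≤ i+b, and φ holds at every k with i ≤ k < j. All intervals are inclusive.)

3

Evaluate at each i in [0,5]:
  i=0: ✗ (lhs fails at k=1 before rhs at j=2)
  i=1: ✗ (lhs fails at k=1 before rhs at j=2)
  i=2: ✗ (lhs fails at k=2 before rhs at j=3)
  i=3: ✓ (rhs at j=4; lhs holds on [3,3])
  i=4: ✗ (no rhs in [5,6])
  i=5: ✗ (lhs fails at k=5 before rhs at j=7)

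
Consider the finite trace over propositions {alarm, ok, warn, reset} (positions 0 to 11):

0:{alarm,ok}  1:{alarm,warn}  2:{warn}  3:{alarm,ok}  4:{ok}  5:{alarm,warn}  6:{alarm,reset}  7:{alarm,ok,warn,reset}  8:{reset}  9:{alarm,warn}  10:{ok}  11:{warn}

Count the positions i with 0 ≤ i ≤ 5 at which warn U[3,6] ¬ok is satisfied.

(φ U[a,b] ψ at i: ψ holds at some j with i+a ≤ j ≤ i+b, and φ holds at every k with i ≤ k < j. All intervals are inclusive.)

0

Evaluate at each i in [0,5]:
  i=0: ✗ (lhs fails at k=0 before rhs at j=5)
  i=1: ✗ (lhs fails at k=3 before rhs at j=5)
  i=2: ✗ (lhs fails at k=3 before rhs at j=5)
  i=3: ✗ (lhs fails at k=3 before rhs at j=6)
  i=4: ✗ (lhs fails at k=4 before rhs at j=8)
  i=5: ✗ (lhs fails at k=6 before rhs at j=8)
Positions where it holds: {} → 0.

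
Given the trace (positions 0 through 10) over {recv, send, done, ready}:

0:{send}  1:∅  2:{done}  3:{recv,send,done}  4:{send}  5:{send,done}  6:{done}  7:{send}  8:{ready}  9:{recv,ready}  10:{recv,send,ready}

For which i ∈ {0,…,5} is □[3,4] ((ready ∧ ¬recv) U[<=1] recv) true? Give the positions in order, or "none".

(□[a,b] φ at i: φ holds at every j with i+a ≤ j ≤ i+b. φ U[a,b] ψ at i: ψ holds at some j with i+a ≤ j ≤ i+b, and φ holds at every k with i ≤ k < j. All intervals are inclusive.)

5

Evaluate at each i in [0,5]:
  i=0: ✗ (fails at j=4)
  i=1: ✗ (fails at j=4)
  i=2: ✗ (fails at j=5)
  i=3: ✗ (fails at j=6)
  i=4: ✗ (fails at j=7)
  i=5: ✓ (all of [8,9])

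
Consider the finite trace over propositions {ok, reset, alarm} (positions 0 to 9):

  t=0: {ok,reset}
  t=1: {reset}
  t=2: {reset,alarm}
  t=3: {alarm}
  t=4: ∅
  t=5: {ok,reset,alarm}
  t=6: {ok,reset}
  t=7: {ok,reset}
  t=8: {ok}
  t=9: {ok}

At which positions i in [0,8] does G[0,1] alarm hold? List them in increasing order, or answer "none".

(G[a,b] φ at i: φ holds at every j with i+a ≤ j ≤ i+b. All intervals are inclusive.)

2

Evaluate at each i in [0,8]:
  i=0: ✗ (fails at j=0)
  i=1: ✗ (fails at j=1)
  i=2: ✓ (all of [2,3])
  i=3: ✗ (fails at j=4)
  i=4: ✗ (fails at j=4)
  i=5: ✗ (fails at j=6)
  i=6: ✗ (fails at j=6)
  i=7: ✗ (fails at j=7)
  i=8: ✗ (fails at j=8)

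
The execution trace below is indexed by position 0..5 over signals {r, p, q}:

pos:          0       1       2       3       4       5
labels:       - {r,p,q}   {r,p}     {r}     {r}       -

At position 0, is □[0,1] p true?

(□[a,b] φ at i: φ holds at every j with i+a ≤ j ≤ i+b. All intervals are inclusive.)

Does not hold

Check p at every j in [0,1]:
  j=0: false
  j=1: true
Fails at j=0 → formula fails.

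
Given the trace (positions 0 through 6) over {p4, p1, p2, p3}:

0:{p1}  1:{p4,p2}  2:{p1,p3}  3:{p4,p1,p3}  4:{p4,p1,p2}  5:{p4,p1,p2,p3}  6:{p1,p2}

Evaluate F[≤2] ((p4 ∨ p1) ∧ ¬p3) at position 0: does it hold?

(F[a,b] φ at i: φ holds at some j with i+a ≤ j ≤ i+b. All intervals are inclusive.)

True

Check ((p4 ∨ p1) ∧ ¬p3) at each j in [0,2]:
  j=0: true
  j=1: true
  j=2: false
Found at j=0 → formula holds.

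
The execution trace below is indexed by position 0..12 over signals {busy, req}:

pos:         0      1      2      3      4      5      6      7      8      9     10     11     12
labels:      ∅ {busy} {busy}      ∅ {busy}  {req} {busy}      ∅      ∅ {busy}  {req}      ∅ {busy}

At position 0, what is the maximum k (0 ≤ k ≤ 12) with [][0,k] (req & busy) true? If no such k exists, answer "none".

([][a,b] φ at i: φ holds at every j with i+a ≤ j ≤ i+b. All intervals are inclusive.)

none

(req & busy) must hold from j=0 onward; find where it first fails.
  j=0: fails → no k works.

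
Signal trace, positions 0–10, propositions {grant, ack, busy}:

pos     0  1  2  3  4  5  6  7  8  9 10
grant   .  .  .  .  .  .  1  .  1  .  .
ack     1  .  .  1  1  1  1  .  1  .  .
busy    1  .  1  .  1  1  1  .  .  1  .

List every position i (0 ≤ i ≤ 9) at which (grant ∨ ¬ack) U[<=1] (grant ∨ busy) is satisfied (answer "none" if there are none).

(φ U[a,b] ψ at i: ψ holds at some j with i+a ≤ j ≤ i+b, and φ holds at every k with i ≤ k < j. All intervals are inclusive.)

Evaluate at each i in [0,9]:
  i=0: ✓ (rhs at j=0)
  i=1: ✓ (rhs at j=2; lhs holds on [1,1])
  i=2: ✓ (rhs at j=2)
  i=3: ✗ (lhs fails at k=3 before rhs at j=4)
  i=4: ✓ (rhs at j=4)
  i=5: ✓ (rhs at j=5)
  i=6: ✓ (rhs at j=6)
  i=7: ✓ (rhs at j=8; lhs holds on [7,7])
  i=8: ✓ (rhs at j=8)
  i=9: ✓ (rhs at j=9)

0, 1, 2, 4, 5, 6, 7, 8, 9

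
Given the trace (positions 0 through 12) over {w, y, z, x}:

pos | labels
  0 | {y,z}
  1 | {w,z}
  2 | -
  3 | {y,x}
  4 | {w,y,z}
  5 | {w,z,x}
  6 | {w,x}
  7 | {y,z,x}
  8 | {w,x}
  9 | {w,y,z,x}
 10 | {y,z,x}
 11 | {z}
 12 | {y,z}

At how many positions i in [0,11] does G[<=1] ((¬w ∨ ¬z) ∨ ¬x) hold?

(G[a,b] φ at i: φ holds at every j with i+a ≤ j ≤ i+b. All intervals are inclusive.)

8

Evaluate at each i in [0,11]:
  i=0: ✓ (all of [0,1])
  i=1: ✓ (all of [1,2])
  i=2: ✓ (all of [2,3])
  i=3: ✓ (all of [3,4])
  i=4: ✗ (fails at j=5)
  i=5: ✗ (fails at j=5)
  i=6: ✓ (all of [6,7])
  i=7: ✓ (all of [7,8])
  i=8: ✗ (fails at j=9)
  i=9: ✗ (fails at j=9)
  i=10: ✓ (all of [10,11])
  i=11: ✓ (all of [11,12])
Positions where it holds: {0, 1, 2, 3, 6, 7, 10, 11} → 8.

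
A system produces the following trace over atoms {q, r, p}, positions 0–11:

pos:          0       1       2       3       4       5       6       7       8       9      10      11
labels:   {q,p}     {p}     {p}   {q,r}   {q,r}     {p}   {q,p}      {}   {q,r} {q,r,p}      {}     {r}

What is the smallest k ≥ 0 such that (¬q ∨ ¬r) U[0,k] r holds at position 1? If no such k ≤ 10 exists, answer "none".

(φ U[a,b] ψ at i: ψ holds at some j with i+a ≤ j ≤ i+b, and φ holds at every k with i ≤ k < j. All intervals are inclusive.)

2

Need earliest j ≥ 1 with r, and (¬q ∨ ¬r) at every k in [1,j-1].
  j=1: rhs fails.
  j=2: rhs fails.
  j=3: rhs holds; lhs holds on [1,2]. k = 2.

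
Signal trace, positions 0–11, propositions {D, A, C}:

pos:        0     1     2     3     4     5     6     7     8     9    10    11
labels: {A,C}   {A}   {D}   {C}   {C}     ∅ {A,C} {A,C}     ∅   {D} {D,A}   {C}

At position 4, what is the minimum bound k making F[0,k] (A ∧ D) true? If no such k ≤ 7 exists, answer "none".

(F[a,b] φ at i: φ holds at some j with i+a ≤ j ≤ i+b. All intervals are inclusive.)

6

Scan j = 4,5,… for (A ∧ D):
  j=4: fails
  j=5: fails
  j=6: fails
  j=7: fails
  j=8: fails
  j=9: fails
  j=10: holds
First hit at j=10, so smallest k = 10-4 = 6.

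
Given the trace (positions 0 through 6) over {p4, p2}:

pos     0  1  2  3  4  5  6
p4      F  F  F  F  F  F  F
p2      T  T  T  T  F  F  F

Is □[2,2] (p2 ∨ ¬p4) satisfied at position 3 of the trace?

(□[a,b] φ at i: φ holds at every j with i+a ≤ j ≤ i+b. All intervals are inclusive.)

Holds

Check (p2 ∨ ¬p4) at every j in [5,5]:
  j=5: true
All positions satisfy it → formula holds.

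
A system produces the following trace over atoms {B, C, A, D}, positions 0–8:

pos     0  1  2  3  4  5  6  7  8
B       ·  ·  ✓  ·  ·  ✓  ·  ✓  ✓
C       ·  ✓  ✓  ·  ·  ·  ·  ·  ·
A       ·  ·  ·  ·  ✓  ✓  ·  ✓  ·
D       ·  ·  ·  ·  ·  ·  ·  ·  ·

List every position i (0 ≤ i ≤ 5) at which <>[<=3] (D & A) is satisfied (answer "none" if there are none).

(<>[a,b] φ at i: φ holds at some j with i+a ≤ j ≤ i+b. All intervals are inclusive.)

Evaluate at each i in [0,5]:
  i=0: ✗ (none in [0,3])
  i=1: ✗ (none in [1,4])
  i=2: ✗ (none in [2,5])
  i=3: ✗ (none in [3,6])
  i=4: ✗ (none in [4,7])
  i=5: ✗ (none in [5,8])

none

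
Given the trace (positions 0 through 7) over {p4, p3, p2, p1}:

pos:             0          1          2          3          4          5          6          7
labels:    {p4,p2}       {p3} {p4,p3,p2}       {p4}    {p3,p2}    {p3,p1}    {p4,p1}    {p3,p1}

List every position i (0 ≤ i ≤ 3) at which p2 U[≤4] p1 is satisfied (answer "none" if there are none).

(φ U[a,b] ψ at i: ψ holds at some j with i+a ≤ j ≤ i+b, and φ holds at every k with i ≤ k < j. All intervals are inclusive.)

Evaluate at each i in [0,3]:
  i=0: ✗ (no rhs in [0,4])
  i=1: ✗ (lhs fails at k=1 before rhs at j=5)
  i=2: ✗ (lhs fails at k=3 before rhs at j=5)
  i=3: ✗ (lhs fails at k=3 before rhs at j=5)

none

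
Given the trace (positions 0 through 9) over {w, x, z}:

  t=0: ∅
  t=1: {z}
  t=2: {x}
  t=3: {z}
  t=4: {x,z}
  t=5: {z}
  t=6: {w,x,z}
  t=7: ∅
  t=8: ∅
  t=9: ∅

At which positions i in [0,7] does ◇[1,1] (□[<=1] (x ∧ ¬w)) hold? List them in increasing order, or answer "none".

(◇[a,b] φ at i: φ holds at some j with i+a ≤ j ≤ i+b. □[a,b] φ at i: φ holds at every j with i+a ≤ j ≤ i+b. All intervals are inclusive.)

none

Evaluate at each i in [0,7]:
  i=0: ✗ (none in [1,1])
  i=1: ✗ (none in [2,2])
  i=2: ✗ (none in [3,3])
  i=3: ✗ (none in [4,4])
  i=4: ✗ (none in [5,5])
  i=5: ✗ (none in [6,6])
  i=6: ✗ (none in [7,7])
  i=7: ✗ (none in [8,8])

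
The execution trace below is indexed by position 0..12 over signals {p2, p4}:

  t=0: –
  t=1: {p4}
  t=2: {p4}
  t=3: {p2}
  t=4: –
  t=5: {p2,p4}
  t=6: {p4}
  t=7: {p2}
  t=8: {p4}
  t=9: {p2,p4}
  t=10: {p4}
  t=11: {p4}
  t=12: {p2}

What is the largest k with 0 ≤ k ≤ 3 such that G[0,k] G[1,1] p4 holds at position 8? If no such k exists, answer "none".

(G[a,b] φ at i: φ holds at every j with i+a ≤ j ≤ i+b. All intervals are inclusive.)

G[1,1] p4 must hold from j=8 onward; find where it first fails.
  j=8: holds
  j=9: holds
  j=10: holds
  j=11: fails
Holds on [8,10], so largest k = 2.

2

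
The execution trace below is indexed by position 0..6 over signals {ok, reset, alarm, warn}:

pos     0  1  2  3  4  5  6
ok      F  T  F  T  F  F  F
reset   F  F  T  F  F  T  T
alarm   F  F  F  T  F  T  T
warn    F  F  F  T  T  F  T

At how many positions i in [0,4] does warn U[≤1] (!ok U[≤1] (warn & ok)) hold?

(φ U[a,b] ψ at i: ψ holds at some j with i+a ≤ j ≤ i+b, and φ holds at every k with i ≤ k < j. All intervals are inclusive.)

2

Evaluate at each i in [0,4]:
  i=0: ✗ (no rhs in [0,1])
  i=1: ✗ (lhs fails at k=1 before rhs at j=2)
  i=2: ✓ (rhs at j=2)
  i=3: ✓ (rhs at j=3)
  i=4: ✗ (no rhs in [4,5])
Positions where it holds: {2, 3} → 2.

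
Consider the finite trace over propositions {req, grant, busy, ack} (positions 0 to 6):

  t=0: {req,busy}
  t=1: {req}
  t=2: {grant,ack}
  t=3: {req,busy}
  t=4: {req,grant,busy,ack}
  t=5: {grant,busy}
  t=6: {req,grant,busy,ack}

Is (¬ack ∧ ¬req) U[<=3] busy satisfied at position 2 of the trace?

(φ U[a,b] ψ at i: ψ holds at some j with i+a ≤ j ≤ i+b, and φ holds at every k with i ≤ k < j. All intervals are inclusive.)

False

Need some j in [2,5] with busy, and (¬ack ∧ ¬req) at every k in [2,j-1].
  j=2: busy false.
  j=3: busy holds, but (¬ack ∧ ¬req) fails at k=2 → not this j.
  j=4: busy holds, but (¬ack ∧ ¬req) fails at k=2 → not this j.
  j=5: busy holds, but (¬ack ∧ ¬req) fails at k=2 → not this j.
No j in the window works → until fails.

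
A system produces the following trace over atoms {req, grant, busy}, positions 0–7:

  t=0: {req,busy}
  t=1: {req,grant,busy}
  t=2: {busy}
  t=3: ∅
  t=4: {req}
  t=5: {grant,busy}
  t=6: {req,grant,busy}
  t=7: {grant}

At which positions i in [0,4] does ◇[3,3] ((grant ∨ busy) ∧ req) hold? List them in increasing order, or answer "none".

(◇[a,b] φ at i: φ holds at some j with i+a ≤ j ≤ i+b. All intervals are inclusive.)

3

Evaluate at each i in [0,4]:
  i=0: ✗ (none in [3,3])
  i=1: ✗ (none in [4,4])
  i=2: ✗ (none in [5,5])
  i=3: ✓ (witness j=6)
  i=4: ✗ (none in [7,7])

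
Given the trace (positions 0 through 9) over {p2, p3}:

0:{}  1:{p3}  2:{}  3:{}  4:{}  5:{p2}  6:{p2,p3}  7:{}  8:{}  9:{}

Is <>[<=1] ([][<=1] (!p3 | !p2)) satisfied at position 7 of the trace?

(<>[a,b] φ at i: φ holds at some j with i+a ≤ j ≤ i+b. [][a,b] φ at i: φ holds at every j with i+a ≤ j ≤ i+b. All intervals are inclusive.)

True

Check [][<=1] (!p3 | !p2) at each j in [7,8]:
  j=7: holds on [7,8]
  j=8: holds on [8,9]
Found at j=7 → formula holds.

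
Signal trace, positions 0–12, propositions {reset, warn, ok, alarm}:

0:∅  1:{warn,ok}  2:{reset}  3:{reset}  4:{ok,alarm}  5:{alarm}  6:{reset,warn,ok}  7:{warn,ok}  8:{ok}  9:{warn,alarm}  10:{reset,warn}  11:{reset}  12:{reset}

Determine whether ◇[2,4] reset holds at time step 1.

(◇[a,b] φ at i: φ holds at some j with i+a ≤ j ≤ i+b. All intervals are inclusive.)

Holds

Check reset at each j in [3,5]:
  j=3: true
  j=4: false
  j=5: false
Found at j=3 → formula holds.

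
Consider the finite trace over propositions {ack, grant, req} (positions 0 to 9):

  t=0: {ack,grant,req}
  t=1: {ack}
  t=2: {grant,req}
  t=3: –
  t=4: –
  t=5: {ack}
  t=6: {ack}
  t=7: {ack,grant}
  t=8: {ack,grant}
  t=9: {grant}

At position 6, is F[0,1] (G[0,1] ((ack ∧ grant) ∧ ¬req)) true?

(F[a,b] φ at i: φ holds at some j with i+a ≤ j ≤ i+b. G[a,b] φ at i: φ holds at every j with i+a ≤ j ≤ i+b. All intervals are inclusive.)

Holds

Check G[0,1] ((ack ∧ grant) ∧ ¬req) at each j in [6,7]:
  j=6: fails at 6
  j=7: holds on [7,8]
Found at j=7 → formula holds.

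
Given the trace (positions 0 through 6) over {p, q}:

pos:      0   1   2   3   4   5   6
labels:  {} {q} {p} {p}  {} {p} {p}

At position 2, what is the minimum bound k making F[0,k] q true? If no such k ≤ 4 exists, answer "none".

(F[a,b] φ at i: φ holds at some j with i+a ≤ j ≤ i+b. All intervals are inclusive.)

none

Scan j = 2,3,… for q:
  j=2: fails
  j=3: fails
  j=4: fails
  j=5: fails
  j=6: fails
No j in [2,6] satisfies it → none.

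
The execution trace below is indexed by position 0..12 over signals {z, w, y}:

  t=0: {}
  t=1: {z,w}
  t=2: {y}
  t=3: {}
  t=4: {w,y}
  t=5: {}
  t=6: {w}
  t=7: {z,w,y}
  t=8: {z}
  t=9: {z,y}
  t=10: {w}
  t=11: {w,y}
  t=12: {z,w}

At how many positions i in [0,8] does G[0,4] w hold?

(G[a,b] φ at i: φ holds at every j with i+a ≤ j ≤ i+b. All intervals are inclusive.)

Evaluate at each i in [0,8]:
  i=0: ✗ (fails at j=0)
  i=1: ✗ (fails at j=2)
  i=2: ✗ (fails at j=2)
  i=3: ✗ (fails at j=3)
  i=4: ✗ (fails at j=5)
  i=5: ✗ (fails at j=5)
  i=6: ✗ (fails at j=8)
  i=7: ✗ (fails at j=8)
  i=8: ✗ (fails at j=8)
Positions where it holds: {} → 0.

0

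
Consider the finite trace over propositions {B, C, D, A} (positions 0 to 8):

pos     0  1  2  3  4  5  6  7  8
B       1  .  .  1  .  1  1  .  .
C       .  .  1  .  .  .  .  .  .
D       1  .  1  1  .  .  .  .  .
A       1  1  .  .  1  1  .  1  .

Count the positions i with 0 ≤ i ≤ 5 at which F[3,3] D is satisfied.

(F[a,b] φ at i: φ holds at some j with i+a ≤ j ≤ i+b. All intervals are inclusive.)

Evaluate at each i in [0,5]:
  i=0: ✓ (witness j=3)
  i=1: ✗ (none in [4,4])
  i=2: ✗ (none in [5,5])
  i=3: ✗ (none in [6,6])
  i=4: ✗ (none in [7,7])
  i=5: ✗ (none in [8,8])
Positions where it holds: {0} → 1.

1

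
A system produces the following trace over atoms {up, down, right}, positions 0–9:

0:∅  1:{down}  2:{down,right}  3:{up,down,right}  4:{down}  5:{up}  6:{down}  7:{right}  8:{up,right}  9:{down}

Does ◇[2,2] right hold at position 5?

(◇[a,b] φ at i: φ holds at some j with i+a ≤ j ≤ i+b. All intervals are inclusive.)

Check right at each j in [7,7]:
  j=7: true
Found at j=7 → formula holds.

Holds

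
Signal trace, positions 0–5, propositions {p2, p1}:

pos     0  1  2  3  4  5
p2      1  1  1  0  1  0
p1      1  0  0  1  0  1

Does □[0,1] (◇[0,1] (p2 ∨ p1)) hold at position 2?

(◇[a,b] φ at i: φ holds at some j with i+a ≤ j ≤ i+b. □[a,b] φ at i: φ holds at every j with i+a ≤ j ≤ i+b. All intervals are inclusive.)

Check ◇[0,1] (p2 ∨ p1) at every j in [2,3]:
  j=2: holds (witness at 2)
  j=3: holds (witness at 3)
All positions satisfy it → formula holds.

Yes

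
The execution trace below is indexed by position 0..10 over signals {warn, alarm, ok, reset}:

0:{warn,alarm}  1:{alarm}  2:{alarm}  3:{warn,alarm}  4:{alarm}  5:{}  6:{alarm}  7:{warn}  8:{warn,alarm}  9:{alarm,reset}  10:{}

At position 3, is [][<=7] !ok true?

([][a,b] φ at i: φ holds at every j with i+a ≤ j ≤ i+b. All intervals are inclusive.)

Check !ok at every j in [3,10]:
  j=3: true
  j=4: true
  j=5: true
  j=6: true
  j=7: true
  j=8: true
  j=9: true
  j=10: true
All positions satisfy it → formula holds.

Holds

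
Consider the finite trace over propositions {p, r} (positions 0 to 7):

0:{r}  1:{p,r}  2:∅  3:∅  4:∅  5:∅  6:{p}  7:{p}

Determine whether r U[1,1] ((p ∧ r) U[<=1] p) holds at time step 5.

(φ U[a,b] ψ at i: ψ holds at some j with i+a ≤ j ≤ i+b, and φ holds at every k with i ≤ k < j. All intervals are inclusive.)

Does not hold

Need some j in [6,6] with ((p ∧ r) U[<=1] p), and r at every k in [5,j-1].
  j=6: ((p ∧ r) U[<=1] p) holds, but r fails at k=5 → not this j.
No j in the window works → until fails.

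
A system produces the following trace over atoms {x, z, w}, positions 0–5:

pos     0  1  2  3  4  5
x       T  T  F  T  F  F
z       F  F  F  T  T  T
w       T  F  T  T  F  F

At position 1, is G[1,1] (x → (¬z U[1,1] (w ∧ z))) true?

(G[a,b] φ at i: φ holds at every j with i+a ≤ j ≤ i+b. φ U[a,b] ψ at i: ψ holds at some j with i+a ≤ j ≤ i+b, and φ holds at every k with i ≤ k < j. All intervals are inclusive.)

Check (x → (¬z U[1,1] (w ∧ z))) at every j in [2,2]:
  j=2: antecedent false → ✓
All positions satisfy it → formula holds.

Yes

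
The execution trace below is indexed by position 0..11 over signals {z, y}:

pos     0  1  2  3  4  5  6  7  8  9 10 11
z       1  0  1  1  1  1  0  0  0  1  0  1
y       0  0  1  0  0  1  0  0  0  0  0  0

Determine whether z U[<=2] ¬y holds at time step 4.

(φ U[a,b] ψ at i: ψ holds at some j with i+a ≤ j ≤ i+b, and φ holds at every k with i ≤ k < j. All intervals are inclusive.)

Need some j in [4,6] with ¬y, and z at every k in [4,j-1].
  j=4: ¬y holds; no prefix to check → satisfied.

True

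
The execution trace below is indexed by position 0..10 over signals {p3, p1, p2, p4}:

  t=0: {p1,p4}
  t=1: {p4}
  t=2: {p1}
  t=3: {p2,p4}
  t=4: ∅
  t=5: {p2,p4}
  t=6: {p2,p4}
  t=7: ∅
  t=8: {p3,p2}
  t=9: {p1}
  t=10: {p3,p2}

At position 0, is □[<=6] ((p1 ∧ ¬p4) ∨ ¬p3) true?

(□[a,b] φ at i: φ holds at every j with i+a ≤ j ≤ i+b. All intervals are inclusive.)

Check ((p1 ∧ ¬p4) ∨ ¬p3) at every j in [0,6]:
  j=0: true
  j=1: true
  j=2: true
  j=3: true
  j=4: true
  j=5: true
  j=6: true
All positions satisfy it → formula holds.

Holds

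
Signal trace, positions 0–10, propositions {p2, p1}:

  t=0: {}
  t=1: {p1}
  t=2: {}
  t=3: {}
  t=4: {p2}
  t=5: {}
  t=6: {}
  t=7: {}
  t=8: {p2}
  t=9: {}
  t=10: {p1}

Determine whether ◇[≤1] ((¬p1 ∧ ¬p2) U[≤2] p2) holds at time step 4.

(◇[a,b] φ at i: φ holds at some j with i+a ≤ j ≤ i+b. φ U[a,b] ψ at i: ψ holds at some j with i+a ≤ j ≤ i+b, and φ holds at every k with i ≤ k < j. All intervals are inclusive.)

Check ((¬p1 ∧ ¬p2) U[≤2] p2) at each j in [4,5]:
  j=4: holds
  j=5: fails
Found at j=4 → formula holds.

Yes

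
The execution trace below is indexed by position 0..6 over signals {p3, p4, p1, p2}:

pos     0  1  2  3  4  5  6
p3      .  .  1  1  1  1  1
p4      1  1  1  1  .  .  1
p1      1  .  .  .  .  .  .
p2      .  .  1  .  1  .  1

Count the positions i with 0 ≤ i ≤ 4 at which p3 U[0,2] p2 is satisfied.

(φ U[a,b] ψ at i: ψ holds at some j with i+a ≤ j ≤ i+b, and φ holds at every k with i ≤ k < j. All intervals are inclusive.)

Evaluate at each i in [0,4]:
  i=0: ✗ (lhs fails at k=0 before rhs at j=2)
  i=1: ✗ (lhs fails at k=1 before rhs at j=2)
  i=2: ✓ (rhs at j=2)
  i=3: ✓ (rhs at j=4; lhs holds on [3,3])
  i=4: ✓ (rhs at j=4)
Positions where it holds: {2, 3, 4} → 3.

3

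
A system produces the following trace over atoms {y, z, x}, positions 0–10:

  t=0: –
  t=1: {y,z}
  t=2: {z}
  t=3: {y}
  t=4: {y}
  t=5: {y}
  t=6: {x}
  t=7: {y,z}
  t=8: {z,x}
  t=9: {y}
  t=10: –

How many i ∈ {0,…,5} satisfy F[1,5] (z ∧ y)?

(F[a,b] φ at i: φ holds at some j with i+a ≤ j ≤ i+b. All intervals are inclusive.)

5

Evaluate at each i in [0,5]:
  i=0: ✓ (witness j=1)
  i=1: ✗ (none in [2,6])
  i=2: ✓ (witness j=7)
  i=3: ✓ (witness j=7)
  i=4: ✓ (witness j=7)
  i=5: ✓ (witness j=7)
Positions where it holds: {0, 2, 3, 4, 5} → 5.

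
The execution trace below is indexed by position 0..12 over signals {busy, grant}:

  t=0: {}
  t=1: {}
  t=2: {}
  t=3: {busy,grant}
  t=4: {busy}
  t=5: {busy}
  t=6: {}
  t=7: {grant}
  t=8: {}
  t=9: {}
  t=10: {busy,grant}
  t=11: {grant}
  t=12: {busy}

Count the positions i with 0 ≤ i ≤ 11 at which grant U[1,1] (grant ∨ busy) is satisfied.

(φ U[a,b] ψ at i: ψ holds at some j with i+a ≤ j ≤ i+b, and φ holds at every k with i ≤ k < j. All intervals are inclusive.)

3

Evaluate at each i in [0,11]:
  i=0: ✗ (no rhs in [1,1])
  i=1: ✗ (no rhs in [2,2])
  i=2: ✗ (lhs fails at k=2 before rhs at j=3)
  i=3: ✓ (rhs at j=4; lhs holds on [3,3])
  i=4: ✗ (lhs fails at k=4 before rhs at j=5)
  i=5: ✗ (no rhs in [6,6])
  i=6: ✗ (lhs fails at k=6 before rhs at j=7)
  i=7: ✗ (no rhs in [8,8])
  i=8: ✗ (no rhs in [9,9])
  i=9: ✗ (lhs fails at k=9 before rhs at j=10)
  i=10: ✓ (rhs at j=11; lhs holds on [10,10])
  i=11: ✓ (rhs at j=12; lhs holds on [11,11])
Positions where it holds: {3, 10, 11} → 3.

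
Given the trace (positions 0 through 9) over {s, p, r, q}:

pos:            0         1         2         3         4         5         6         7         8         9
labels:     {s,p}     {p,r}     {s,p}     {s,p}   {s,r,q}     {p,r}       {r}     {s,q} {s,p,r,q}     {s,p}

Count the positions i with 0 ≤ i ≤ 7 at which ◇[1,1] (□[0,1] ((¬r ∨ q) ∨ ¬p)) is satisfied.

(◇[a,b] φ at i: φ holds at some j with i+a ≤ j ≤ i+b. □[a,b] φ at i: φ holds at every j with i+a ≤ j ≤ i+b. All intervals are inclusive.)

Evaluate at each i in [0,7]:
  i=0: ✗ (none in [1,1])
  i=1: ✓ (witness j=2)
  i=2: ✓ (witness j=3)
  i=3: ✗ (none in [4,4])
  i=4: ✗ (none in [5,5])
  i=5: ✓ (witness j=6)
  i=6: ✓ (witness j=7)
  i=7: ✓ (witness j=8)
Positions where it holds: {1, 2, 5, 6, 7} → 5.

5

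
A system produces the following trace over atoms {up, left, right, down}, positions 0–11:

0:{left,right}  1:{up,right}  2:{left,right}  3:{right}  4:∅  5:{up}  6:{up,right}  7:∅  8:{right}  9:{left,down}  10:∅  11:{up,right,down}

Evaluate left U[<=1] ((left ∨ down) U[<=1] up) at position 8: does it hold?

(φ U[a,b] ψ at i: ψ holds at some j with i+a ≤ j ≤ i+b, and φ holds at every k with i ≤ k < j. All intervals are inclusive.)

Does not hold

Need some j in [8,9] with ((left ∨ down) U[<=1] up), and left at every k in [8,j-1].
  j=8: ((left ∨ down) U[<=1] up) — fails.
  j=9: ((left ∨ down) U[<=1] up) — fails.
No j in the window works → until fails.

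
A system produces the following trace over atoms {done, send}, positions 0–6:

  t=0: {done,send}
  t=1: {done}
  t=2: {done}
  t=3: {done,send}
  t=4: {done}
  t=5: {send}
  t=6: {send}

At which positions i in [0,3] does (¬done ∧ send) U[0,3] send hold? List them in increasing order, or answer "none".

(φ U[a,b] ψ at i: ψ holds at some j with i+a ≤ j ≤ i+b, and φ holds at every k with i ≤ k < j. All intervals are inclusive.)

Evaluate at each i in [0,3]:
  i=0: ✓ (rhs at j=0)
  i=1: ✗ (lhs fails at k=1 before rhs at j=3)
  i=2: ✗ (lhs fails at k=2 before rhs at j=3)
  i=3: ✓ (rhs at j=3)

0, 3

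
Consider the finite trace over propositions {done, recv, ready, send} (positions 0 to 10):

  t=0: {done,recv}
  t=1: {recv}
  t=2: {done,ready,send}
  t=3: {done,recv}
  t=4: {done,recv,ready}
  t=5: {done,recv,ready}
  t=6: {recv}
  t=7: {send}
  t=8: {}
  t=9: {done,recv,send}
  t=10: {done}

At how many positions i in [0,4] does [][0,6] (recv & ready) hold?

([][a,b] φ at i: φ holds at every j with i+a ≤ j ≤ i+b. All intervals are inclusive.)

Evaluate at each i in [0,4]:
  i=0: ✗ (fails at j=0)
  i=1: ✗ (fails at j=1)
  i=2: ✗ (fails at j=2)
  i=3: ✗ (fails at j=3)
  i=4: ✗ (fails at j=6)
Positions where it holds: {} → 0.

0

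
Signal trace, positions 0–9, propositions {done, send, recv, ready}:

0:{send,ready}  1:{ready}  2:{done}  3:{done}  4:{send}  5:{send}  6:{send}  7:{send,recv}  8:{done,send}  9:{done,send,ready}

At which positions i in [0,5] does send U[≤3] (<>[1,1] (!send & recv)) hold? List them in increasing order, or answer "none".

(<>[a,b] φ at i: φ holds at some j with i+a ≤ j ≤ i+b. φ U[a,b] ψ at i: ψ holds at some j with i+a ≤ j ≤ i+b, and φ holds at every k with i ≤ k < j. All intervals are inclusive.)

Evaluate at each i in [0,5]:
  i=0: ✗ (no rhs in [0,3])
  i=1: ✗ (no rhs in [1,4])
  i=2: ✗ (no rhs in [2,5])
  i=3: ✗ (no rhs in [3,6])
  i=4: ✗ (no rhs in [4,7])
  i=5: ✗ (no rhs in [5,8])

none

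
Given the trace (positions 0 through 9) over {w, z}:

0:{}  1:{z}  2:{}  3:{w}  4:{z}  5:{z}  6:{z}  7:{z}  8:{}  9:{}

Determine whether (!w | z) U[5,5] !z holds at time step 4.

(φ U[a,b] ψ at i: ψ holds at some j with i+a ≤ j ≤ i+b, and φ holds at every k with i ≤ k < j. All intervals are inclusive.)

Yes

Need some j in [9,9] with !z, and (!w | z) at every k in [4,j-1].
  j=9: !z holds; (!w | z) holds at every k in [4,8] → satisfied.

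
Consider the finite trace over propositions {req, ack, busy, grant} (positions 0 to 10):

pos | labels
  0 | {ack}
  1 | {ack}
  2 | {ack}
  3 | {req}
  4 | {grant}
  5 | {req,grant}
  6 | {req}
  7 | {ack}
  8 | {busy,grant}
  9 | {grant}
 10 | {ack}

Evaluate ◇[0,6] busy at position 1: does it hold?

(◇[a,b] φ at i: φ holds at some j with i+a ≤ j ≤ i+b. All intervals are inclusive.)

No

Check busy at each j in [1,7]:
  j=1: false
  j=2: false
  j=3: false
  j=4: false
  j=5: false
  j=6: false
  j=7: false
No position in the window satisfies it → formula fails.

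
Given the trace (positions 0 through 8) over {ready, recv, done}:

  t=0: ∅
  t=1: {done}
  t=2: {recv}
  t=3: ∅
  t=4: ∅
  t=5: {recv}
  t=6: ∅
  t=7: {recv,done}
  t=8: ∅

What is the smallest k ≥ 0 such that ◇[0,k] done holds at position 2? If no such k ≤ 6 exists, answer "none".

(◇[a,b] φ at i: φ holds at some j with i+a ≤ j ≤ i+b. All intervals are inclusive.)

5

Scan j = 2,3,… for done:
  j=2: fails
  j=3: fails
  j=4: fails
  j=5: fails
  j=6: fails
  j=7: holds
First hit at j=7, so smallest k = 7-2 = 5.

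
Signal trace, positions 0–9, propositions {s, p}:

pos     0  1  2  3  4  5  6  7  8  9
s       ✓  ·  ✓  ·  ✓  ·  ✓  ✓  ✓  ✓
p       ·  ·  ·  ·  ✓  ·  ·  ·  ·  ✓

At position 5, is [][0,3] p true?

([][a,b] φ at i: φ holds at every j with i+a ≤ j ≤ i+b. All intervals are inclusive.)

No

Check p at every j in [5,8]:
  j=5: false
  j=6: false
  j=7: false
  j=8: false
Fails at j=5 → formula fails.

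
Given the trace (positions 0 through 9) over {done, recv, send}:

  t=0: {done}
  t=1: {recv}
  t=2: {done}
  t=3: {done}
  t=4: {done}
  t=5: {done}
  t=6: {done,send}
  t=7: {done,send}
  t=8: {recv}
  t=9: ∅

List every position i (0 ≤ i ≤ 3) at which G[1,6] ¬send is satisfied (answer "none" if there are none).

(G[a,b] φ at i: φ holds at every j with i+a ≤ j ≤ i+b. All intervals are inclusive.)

none

Evaluate at each i in [0,3]:
  i=0: ✗ (fails at j=6)
  i=1: ✗ (fails at j=6)
  i=2: ✗ (fails at j=6)
  i=3: ✗ (fails at j=6)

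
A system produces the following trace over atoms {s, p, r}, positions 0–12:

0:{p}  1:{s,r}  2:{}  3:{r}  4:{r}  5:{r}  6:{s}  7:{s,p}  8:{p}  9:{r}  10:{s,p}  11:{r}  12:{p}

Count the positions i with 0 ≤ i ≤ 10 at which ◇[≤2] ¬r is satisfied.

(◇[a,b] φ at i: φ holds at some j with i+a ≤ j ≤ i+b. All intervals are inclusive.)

10

Evaluate at each i in [0,10]:
  i=0: ✓ (witness j=0)
  i=1: ✓ (witness j=2)
  i=2: ✓ (witness j=2)
  i=3: ✗ (none in [3,5])
  i=4: ✓ (witness j=6)
  i=5: ✓ (witness j=6)
  i=6: ✓ (witness j=6)
  i=7: ✓ (witness j=7)
  i=8: ✓ (witness j=8)
  i=9: ✓ (witness j=10)
  i=10: ✓ (witness j=10)
Positions where it holds: {0, 1, 2, 4, 5, 6, 7, 8, 9, 10} → 10.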